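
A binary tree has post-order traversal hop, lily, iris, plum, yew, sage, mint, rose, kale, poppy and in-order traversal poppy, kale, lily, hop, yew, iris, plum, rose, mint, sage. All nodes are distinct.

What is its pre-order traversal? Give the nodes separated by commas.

The last element of post-order is the root; it splits in-order into left and right subtrees.
Root poppy: left subtree has 0 nodes { }, right has 9 {kale, lily, hop, yew, iris, plum, rose, mint, sage}.
  Root kale: left subtree has 0 nodes { }, right has 8 {lily, hop, yew, iris, plum, rose, mint, sage}.
    Root rose: left subtree has 5 nodes {lily, hop, yew, iris, plum}, right has 2 {mint, sage}.
      Root yew: left subtree has 2 nodes {lily, hop}, right has 2 {iris, plum}.
        Root lily: left subtree has 0 nodes { }, right has 1 {hop}.
        Root plum: left subtree has 1 node {iris}, right has 0 { }.
      Root mint: left subtree has 0 nodes { }, right has 1 {sage}.

poppy, kale, rose, yew, lily, hop, plum, iris, mint, sage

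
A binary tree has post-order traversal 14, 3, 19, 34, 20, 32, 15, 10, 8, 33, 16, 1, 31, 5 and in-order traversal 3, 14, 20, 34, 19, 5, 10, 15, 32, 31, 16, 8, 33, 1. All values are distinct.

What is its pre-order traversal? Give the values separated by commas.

The last element of post-order is the root; it splits in-order into left and right subtrees.
Root 5: left subtree has 5 nodes {3, 14, 20, 34, 19}, right has 8 {10, 15, 32, 31, 16, 8, 33, 1}.
  Root 20: left subtree has 2 nodes {3, 14}, right has 2 {34, 19}.
    Root 3: left subtree has 0 nodes { }, right has 1 {14}.
    Root 34: left subtree has 0 nodes { }, right has 1 {19}.
  Root 31: left subtree has 3 nodes {10, 15, 32}, right has 4 {16, 8, 33, 1}.
    Root 10: left subtree has 0 nodes { }, right has 2 {15, 32}.
      Root 15: left subtree has 0 nodes { }, right has 1 {32}.
    Root 1: left subtree has 3 nodes {16, 8, 33}, right has 0 { }.
      Root 16: left subtree has 0 nodes { }, right has 2 {8, 33}.
        Root 33: left subtree has 1 node {8}, right has 0 { }.

5, 20, 3, 14, 34, 19, 31, 10, 15, 32, 1, 16, 33, 8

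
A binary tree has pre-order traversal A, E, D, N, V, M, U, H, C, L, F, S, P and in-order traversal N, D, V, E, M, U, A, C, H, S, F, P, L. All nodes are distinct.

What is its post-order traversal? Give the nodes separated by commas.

The first element of pre-order is the root; it splits in-order into left and right subtrees.
Root A: left subtree has 6 nodes {N, D, V, E, M, U}, right has 6 {C, H, S, F, P, L}.
  Root E: left subtree has 3 nodes {N, D, V}, right has 2 {M, U}.
    Root D: left subtree has 1 node {N}, right has 1 {V}.
    Root M: left subtree has 0 nodes { }, right has 1 {U}.
  Root H: left subtree has 1 node {C}, right has 4 {S, F, P, L}.
    Root L: left subtree has 3 nodes {S, F, P}, right has 0 { }.
      Root F: left subtree has 1 node {S}, right has 1 {P}.

N, V, D, U, M, E, C, S, P, F, L, H, A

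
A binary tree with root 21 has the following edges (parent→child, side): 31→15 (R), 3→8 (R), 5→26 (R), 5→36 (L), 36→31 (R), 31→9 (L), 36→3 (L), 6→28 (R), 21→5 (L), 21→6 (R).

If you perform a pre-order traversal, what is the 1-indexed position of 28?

Pre-order visits the node, then its left subtree, then its right subtree.
Visit 21.
At 21: go left to 5.
  Visit 5.
  At 5: go left to 36.
    Visit 36.
    At 36: go left to 3.
      Visit 3.
      At 3: no left child.
      At 3: go right to 8.
        8 is a leaf — visit 8.
    At 36: go right to 31.
      Visit 31.
      At 31: go left to 9.
        9 is a leaf — visit 9.
      At 31: go right to 15.
        15 is a leaf — visit 15.
  At 5: go right to 26.
    26 is a leaf — visit 26.
At 21: go right to 6.
  Visit 6.
  At 6: no left child.
  At 6: go right to 28.
    28 is a leaf — visit 28.
Full pre-order sequence: 21, 5, 36, 3, 8, 31, 9, 15, 26, 6, 28.

11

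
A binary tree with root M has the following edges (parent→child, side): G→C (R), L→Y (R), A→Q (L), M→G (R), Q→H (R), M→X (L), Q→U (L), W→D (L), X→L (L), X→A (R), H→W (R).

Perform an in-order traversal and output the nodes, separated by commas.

L, Y, X, U, Q, H, D, W, A, M, G, C

In-order visits the left subtree, then the node, then the right subtree.
At M: go left to X.
  At X: go left to L.
    At L: no left child.
    Visit L.
    At L: go right to Y.
      Y is a leaf — visit Y.
  Visit X.
  At X: go right to A.
    At A: go left to Q.
      At Q: go left to U.
        U is a leaf — visit U.
      Visit Q.
      At Q: go right to H.
        At H: no left child.
        Visit H.
        At H: go right to W.
          At W: go left to D.
            D is a leaf — visit D.
          Visit W.
          At W: no right child.
    Visit A.
    At A: no right child.
Visit M.
At M: go right to G.
  At G: no left child.
  Visit G.
  At G: go right to C.
    C is a leaf — visit C.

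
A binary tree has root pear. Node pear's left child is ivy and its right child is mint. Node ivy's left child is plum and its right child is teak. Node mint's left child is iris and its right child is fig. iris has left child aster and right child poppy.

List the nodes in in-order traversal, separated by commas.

In-order visits the left subtree, then the node, then the right subtree.
At pear: go left to ivy.
  At ivy: go left to plum.
    plum is a leaf — visit plum.
  Visit ivy.
  At ivy: go right to teak.
    teak is a leaf — visit teak.
Visit pear.
At pear: go right to mint.
  At mint: go left to iris.
    At iris: go left to aster.
      aster is a leaf — visit aster.
    Visit iris.
    At iris: go right to poppy.
      poppy is a leaf — visit poppy.
  Visit mint.
  At mint: go right to fig.
    fig is a leaf — visit fig.

plum, ivy, teak, pear, aster, iris, poppy, mint, fig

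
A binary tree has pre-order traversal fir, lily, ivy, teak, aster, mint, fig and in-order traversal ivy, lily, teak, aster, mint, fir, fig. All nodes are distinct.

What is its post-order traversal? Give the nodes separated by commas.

The first element of pre-order is the root; it splits in-order into left and right subtrees.
Root fir: left subtree has 5 nodes {ivy, lily, teak, aster, mint}, right has 1 {fig}.
  Root lily: left subtree has 1 node {ivy}, right has 3 {teak, aster, mint}.
    Root teak: left subtree has 0 nodes { }, right has 2 {aster, mint}.
      Root aster: left subtree has 0 nodes { }, right has 1 {mint}.

ivy, mint, aster, teak, lily, fig, fir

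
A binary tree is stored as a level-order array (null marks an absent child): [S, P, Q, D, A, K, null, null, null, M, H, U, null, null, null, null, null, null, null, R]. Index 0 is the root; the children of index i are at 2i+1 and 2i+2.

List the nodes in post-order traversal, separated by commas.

Post-order visits the left subtree, then the right subtree, then the node.
At S: go left to P.
  At P: go left to D.
    D is a leaf — visit D.
  At P: go right to A.
    At A: go left to M.
      At M: go left to R.
        R is a leaf — visit R.
      At M: no right child.
      Visit M.
    At A: go right to H.
      H is a leaf — visit H.
    Visit A.
  Visit P.
At S: go right to Q.
  At Q: go left to K.
    At K: go left to U.
      U is a leaf — visit U.
    At K: no right child.
    Visit K.
  At Q: no right child.
  Visit Q.
Visit S.

D, R, M, H, A, P, U, K, Q, S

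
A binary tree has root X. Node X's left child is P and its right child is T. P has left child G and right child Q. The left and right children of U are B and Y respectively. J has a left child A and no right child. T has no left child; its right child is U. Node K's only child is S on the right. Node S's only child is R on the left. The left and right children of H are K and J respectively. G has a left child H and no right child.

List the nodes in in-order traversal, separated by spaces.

K R S H A J G P Q X T B U Y

In-order visits the left subtree, then the node, then the right subtree.
At X: go left to P.
  At P: go left to G.
    At G: go left to H.
      At H: go left to K.
        At K: no left child.
        Visit K.
        At K: go right to S.
          At S: go left to R.
            R is a leaf — visit R.
          Visit S.
          At S: no right child.
      Visit H.
      At H: go right to J.
        At J: go left to A.
          A is a leaf — visit A.
        Visit J.
        At J: no right child.
    Visit G.
    At G: no right child.
  Visit P.
  At P: go right to Q.
    Q is a leaf — visit Q.
Visit X.
At X: go right to T.
  At T: no left child.
  Visit T.
  At T: go right to U.
    At U: go left to B.
      B is a leaf — visit B.
    Visit U.
    At U: go right to Y.
      Y is a leaf — visit Y.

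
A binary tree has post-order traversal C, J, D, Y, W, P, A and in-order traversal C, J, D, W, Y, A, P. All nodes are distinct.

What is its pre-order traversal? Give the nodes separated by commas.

The last element of post-order is the root; it splits in-order into left and right subtrees.
Root A: left subtree has 5 nodes {C, J, D, W, Y}, right has 1 {P}.
  Root W: left subtree has 3 nodes {C, J, D}, right has 1 {Y}.
    Root D: left subtree has 2 nodes {C, J}, right has 0 { }.
      Root J: left subtree has 1 node {C}, right has 0 { }.

A, W, D, J, C, Y, P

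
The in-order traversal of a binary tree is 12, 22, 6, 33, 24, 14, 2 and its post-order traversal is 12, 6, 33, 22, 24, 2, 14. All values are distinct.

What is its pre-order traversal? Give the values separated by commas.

The last element of post-order is the root; it splits in-order into left and right subtrees.
Root 14: left subtree has 5 nodes {12, 22, 6, 33, 24}, right has 1 {2}.
  Root 24: left subtree has 4 nodes {12, 22, 6, 33}, right has 0 { }.
    Root 22: left subtree has 1 node {12}, right has 2 {6, 33}.
      Root 33: left subtree has 1 node {6}, right has 0 { }.

14, 24, 22, 12, 33, 6, 2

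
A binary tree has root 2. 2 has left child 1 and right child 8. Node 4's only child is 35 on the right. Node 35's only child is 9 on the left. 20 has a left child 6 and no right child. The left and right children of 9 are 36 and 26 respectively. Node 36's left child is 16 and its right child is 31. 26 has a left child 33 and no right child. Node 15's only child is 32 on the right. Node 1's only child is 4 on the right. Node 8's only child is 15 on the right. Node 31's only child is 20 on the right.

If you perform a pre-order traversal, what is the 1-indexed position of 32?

Pre-order visits the node, then its left subtree, then its right subtree.
Visit 2.
At 2: go left to 1.
  Visit 1.
  At 1: no left child.
  At 1: go right to 4.
    Visit 4.
    At 4: no left child.
    At 4: go right to 35.
      Visit 35.
      At 35: go left to 9.
        Visit 9.
        At 9: go left to 36.
          Visit 36.
          At 36: go left to 16.
            16 is a leaf — visit 16.
          At 36: go right to 31.
            Visit 31.
            At 31: no left child.
            At 31: go right to 20.
              Visit 20.
              At 20: go left to 6.
                6 is a leaf — visit 6.
              At 20: no right child.
        At 9: go right to 26.
          Visit 26.
          At 26: go left to 33.
            33 is a leaf — visit 33.
          At 26: no right child.
      At 35: no right child.
At 2: go right to 8.
  Visit 8.
  At 8: no left child.
  At 8: go right to 15.
    Visit 15.
    At 15: no left child.
    At 15: go right to 32.
      32 is a leaf — visit 32.
Full pre-order sequence: 2, 1, 4, 35, 9, 36, 16, 31, 20, 6, 26, 33, 8, 15, 32.

15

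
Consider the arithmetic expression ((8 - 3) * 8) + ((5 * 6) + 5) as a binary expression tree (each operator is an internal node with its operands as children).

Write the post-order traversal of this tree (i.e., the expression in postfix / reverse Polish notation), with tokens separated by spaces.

8 3 - 8 * 5 6 * 5 + +

Post-order on an expression tree gives postfix notation: for each operator, emit left operand, right operand, then the operator.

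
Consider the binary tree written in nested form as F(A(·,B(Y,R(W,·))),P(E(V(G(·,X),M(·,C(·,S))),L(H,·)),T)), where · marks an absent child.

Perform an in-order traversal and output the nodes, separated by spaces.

A Y B W R F G X V M C S E H L P T

In-order visits the left subtree, then the node, then the right subtree.
At F: go left to A.
  At A: no left child.
  Visit A.
  At A: go right to B.
    At B: go left to Y.
      Y is a leaf — visit Y.
    Visit B.
    At B: go right to R.
      At R: go left to W.
        W is a leaf — visit W.
      Visit R.
      At R: no right child.
Visit F.
At F: go right to P.
  At P: go left to E.
    At E: go left to V.
      At V: go left to G.
        At G: no left child.
        Visit G.
        At G: go right to X.
          X is a leaf — visit X.
      Visit V.
      At V: go right to M.
        At M: no left child.
        Visit M.
        At M: go right to C.
          At C: no left child.
          Visit C.
          At C: go right to S.
            S is a leaf — visit S.
    Visit E.
    At E: go right to L.
      At L: go left to H.
        H is a leaf — visit H.
      Visit L.
      At L: no right child.
  Visit P.
  At P: go right to T.
    T is a leaf — visit T.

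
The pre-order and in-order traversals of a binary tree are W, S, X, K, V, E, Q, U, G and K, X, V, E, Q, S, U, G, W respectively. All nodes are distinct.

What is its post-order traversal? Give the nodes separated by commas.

K, Q, E, V, X, G, U, S, W

The first element of pre-order is the root; it splits in-order into left and right subtrees.
Root W: left subtree has 8 nodes {K, X, V, E, Q, S, U, G}, right has 0 { }.
  Root S: left subtree has 5 nodes {K, X, V, E, Q}, right has 2 {U, G}.
    Root X: left subtree has 1 node {K}, right has 3 {V, E, Q}.
      Root V: left subtree has 0 nodes { }, right has 2 {E, Q}.
        Root E: left subtree has 0 nodes { }, right has 1 {Q}.
    Root U: left subtree has 0 nodes { }, right has 1 {G}.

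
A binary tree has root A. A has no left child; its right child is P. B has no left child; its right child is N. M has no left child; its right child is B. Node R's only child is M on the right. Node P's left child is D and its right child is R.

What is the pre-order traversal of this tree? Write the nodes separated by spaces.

A P D R M B N

Pre-order visits the node, then its left subtree, then its right subtree.
Visit A.
At A: no left child.
At A: go right to P.
  Visit P.
  At P: go left to D.
    D is a leaf — visit D.
  At P: go right to R.
    Visit R.
    At R: no left child.
    At R: go right to M.
      Visit M.
      At M: no left child.
      At M: go right to B.
        Visit B.
        At B: no left child.
        At B: go right to N.
          N is a leaf — visit N.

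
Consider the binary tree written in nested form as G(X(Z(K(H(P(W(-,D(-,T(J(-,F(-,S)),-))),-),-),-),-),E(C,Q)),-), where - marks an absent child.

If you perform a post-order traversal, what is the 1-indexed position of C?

11

Post-order visits the left subtree, then the right subtree, then the node.
At G: go left to X.
  At X: go left to Z.
    At Z: go left to K.
      At K: go left to H.
        At H: go left to P.
          At P: go left to W.
            At W: no left child.
            At W: go right to D.
              At D: no left child.
              At D: go right to T.
                At T: go left to J.
                  At J: no left child.
                  At J: go right to F.
                    At F: no left child.
                    At F: go right to S.
                      S is a leaf — visit S.
                    Visit F.
                  Visit J.
                At T: no right child.
                Visit T.
              Visit D.
            Visit W.
          At P: no right child.
          Visit P.
        At H: no right child.
        Visit H.
      At K: no right child.
      Visit K.
    At Z: no right child.
    Visit Z.
  At X: go right to E.
    At E: go left to C.
      C is a leaf — visit C.
    At E: go right to Q.
      Q is a leaf — visit Q.
    Visit E.
  Visit X.
At G: no right child.
Visit G.
Full post-order sequence: S, F, J, T, D, W, P, H, K, Z, C, Q, E, X, G.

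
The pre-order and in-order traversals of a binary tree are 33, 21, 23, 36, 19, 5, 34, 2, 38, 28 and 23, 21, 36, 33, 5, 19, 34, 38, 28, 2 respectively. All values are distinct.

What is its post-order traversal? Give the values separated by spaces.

The first element of pre-order is the root; it splits in-order into left and right subtrees.
Root 33: left subtree has 3 nodes {23, 21, 36}, right has 6 {5, 19, 34, 38, 28, 2}.
  Root 21: left subtree has 1 node {23}, right has 1 {36}.
  Root 19: left subtree has 1 node {5}, right has 4 {34, 38, 28, 2}.
    Root 34: left subtree has 0 nodes { }, right has 3 {38, 28, 2}.
      Root 2: left subtree has 2 nodes {38, 28}, right has 0 { }.
        Root 38: left subtree has 0 nodes { }, right has 1 {28}.

23 36 21 5 28 38 2 34 19 33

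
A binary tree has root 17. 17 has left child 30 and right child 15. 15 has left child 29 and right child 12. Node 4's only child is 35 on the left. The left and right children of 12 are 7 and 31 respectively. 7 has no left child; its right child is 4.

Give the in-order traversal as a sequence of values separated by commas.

30, 17, 29, 15, 7, 35, 4, 12, 31

In-order visits the left subtree, then the node, then the right subtree.
At 17: go left to 30.
  30 is a leaf — visit 30.
Visit 17.
At 17: go right to 15.
  At 15: go left to 29.
    29 is a leaf — visit 29.
  Visit 15.
  At 15: go right to 12.
    At 12: go left to 7.
      At 7: no left child.
      Visit 7.
      At 7: go right to 4.
        At 4: go left to 35.
          35 is a leaf — visit 35.
        Visit 4.
        At 4: no right child.
    Visit 12.
    At 12: go right to 31.
      31 is a leaf — visit 31.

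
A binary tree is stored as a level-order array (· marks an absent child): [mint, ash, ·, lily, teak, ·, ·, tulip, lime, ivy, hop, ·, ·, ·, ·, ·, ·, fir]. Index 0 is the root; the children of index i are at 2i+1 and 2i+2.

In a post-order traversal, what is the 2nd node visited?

fir

Post-order visits the left subtree, then the right subtree, then the node.
At mint: go left to ash.
  At ash: go left to lily.
    At lily: go left to tulip.
      tulip is a leaf — visit tulip.
    At lily: go right to lime.
      At lime: go left to fir.
        fir is a leaf — visit fir.
      At lime: no right child.
      Visit lime.
    Visit lily.
  At ash: go right to teak.
    At teak: go left to ivy.
      ivy is a leaf — visit ivy.
    At teak: go right to hop.
      hop is a leaf — visit hop.
    Visit teak.
  Visit ash.
At mint: no right child.
Visit mint.
Full post-order sequence: tulip, fir, lime, lily, ivy, hop, teak, ash, mint.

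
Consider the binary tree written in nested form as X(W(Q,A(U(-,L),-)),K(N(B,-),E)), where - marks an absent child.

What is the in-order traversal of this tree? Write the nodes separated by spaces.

Q W U L A X B N K E

In-order visits the left subtree, then the node, then the right subtree.
At X: go left to W.
  At W: go left to Q.
    Q is a leaf — visit Q.
  Visit W.
  At W: go right to A.
    At A: go left to U.
      At U: no left child.
      Visit U.
      At U: go right to L.
        L is a leaf — visit L.
    Visit A.
    At A: no right child.
Visit X.
At X: go right to K.
  At K: go left to N.
    At N: go left to B.
      B is a leaf — visit B.
    Visit N.
    At N: no right child.
  Visit K.
  At K: go right to E.
    E is a leaf — visit E.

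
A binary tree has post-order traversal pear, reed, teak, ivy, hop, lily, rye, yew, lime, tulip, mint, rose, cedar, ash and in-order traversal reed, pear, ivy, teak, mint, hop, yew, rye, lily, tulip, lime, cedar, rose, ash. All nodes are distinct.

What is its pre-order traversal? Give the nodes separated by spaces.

The last element of post-order is the root; it splits in-order into left and right subtrees.
Root ash: left subtree has 13 nodes {reed, pear, ivy, teak, mint, hop, yew, rye, lily, tulip, lime, cedar, rose}, right has 0 { }.
  Root cedar: left subtree has 11 nodes {reed, pear, ivy, teak, mint, hop, yew, rye, lily, tulip, lime}, right has 1 {rose}.
    Root mint: left subtree has 4 nodes {reed, pear, ivy, teak}, right has 6 {hop, yew, rye, lily, tulip, lime}.
      Root ivy: left subtree has 2 nodes {reed, pear}, right has 1 {teak}.
        Root reed: left subtree has 0 nodes { }, right has 1 {pear}.
      Root tulip: left subtree has 4 nodes {hop, yew, rye, lily}, right has 1 {lime}.
        Root yew: left subtree has 1 node {hop}, right has 2 {rye, lily}.
          Root rye: left subtree has 0 nodes { }, right has 1 {lily}.

ash cedar mint ivy reed pear teak tulip yew hop rye lily lime rose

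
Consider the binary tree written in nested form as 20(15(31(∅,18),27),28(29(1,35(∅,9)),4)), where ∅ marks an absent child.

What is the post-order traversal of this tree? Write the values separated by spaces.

18 31 27 15 1 9 35 29 4 28 20

Post-order visits the left subtree, then the right subtree, then the node.
At 20: go left to 15.
  At 15: go left to 31.
    At 31: no left child.
    At 31: go right to 18.
      18 is a leaf — visit 18.
    Visit 31.
  At 15: go right to 27.
    27 is a leaf — visit 27.
  Visit 15.
At 20: go right to 28.
  At 28: go left to 29.
    At 29: go left to 1.
      1 is a leaf — visit 1.
    At 29: go right to 35.
      At 35: no left child.
      At 35: go right to 9.
        9 is a leaf — visit 9.
      Visit 35.
    Visit 29.
  At 28: go right to 4.
    4 is a leaf — visit 4.
  Visit 28.
Visit 20.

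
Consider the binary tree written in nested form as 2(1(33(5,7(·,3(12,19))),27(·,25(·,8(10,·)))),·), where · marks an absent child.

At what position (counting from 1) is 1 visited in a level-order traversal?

2

Level-order visits nodes level by level from the root, left to right within each level.
Level 0: 2
Level 1: 1
Level 2: 33, 27
Level 3: 5, 7, 25
Level 4: 3, 8
Level 5: 12, 19, 10
Full level-order sequence: 2, 1, 33, 27, 5, 7, 25, 3, 8, 12, 19, 10.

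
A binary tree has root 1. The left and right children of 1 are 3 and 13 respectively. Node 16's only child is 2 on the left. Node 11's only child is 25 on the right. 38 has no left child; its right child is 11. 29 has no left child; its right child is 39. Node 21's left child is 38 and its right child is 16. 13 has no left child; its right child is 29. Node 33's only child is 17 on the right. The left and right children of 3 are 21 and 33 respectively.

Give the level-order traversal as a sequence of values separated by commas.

Level-order visits nodes level by level from the root, left to right within each level.
Level 0: 1
Level 1: 3, 13
Level 2: 21, 33, 29
Level 3: 38, 16, 17, 39
Level 4: 11, 2
Level 5: 25

1, 3, 13, 21, 33, 29, 38, 16, 17, 39, 11, 2, 25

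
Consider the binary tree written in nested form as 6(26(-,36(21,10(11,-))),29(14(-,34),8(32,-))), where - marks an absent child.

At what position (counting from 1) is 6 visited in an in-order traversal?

In-order visits the left subtree, then the node, then the right subtree.
At 6: go left to 26.
  At 26: no left child.
  Visit 26.
  At 26: go right to 36.
    At 36: go left to 21.
      21 is a leaf — visit 21.
    Visit 36.
    At 36: go right to 10.
      At 10: go left to 11.
        11 is a leaf — visit 11.
      Visit 10.
      At 10: no right child.
Visit 6.
At 6: go right to 29.
  At 29: go left to 14.
    At 14: no left child.
    Visit 14.
    At 14: go right to 34.
      34 is a leaf — visit 34.
  Visit 29.
  At 29: go right to 8.
    At 8: go left to 32.
      32 is a leaf — visit 32.
    Visit 8.
    At 8: no right child.
Full in-order sequence: 26, 21, 36, 11, 10, 6, 14, 34, 29, 32, 8.

6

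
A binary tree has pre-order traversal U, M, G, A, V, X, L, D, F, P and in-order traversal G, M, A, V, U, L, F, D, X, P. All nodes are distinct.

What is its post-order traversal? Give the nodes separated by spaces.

G V A M F D L P X U

The first element of pre-order is the root; it splits in-order into left and right subtrees.
Root U: left subtree has 4 nodes {G, M, A, V}, right has 5 {L, F, D, X, P}.
  Root M: left subtree has 1 node {G}, right has 2 {A, V}.
    Root A: left subtree has 0 nodes { }, right has 1 {V}.
  Root X: left subtree has 3 nodes {L, F, D}, right has 1 {P}.
    Root L: left subtree has 0 nodes { }, right has 2 {F, D}.
      Root D: left subtree has 1 node {F}, right has 0 { }.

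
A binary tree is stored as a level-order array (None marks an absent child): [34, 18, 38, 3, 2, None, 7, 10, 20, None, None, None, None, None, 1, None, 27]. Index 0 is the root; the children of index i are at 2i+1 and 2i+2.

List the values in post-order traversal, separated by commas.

Post-order visits the left subtree, then the right subtree, then the node.
At 34: go left to 18.
  At 18: go left to 3.
    At 3: go left to 10.
      At 10: no left child.
      At 10: go right to 27.
        27 is a leaf — visit 27.
      Visit 10.
    At 3: go right to 20.
      20 is a leaf — visit 20.
    Visit 3.
  At 18: go right to 2.
    2 is a leaf — visit 2.
  Visit 18.
At 34: go right to 38.
  At 38: no left child.
  At 38: go right to 7.
    At 7: no left child.
    At 7: go right to 1.
      1 is a leaf — visit 1.
    Visit 7.
  Visit 38.
Visit 34.

27, 10, 20, 3, 2, 18, 1, 7, 38, 34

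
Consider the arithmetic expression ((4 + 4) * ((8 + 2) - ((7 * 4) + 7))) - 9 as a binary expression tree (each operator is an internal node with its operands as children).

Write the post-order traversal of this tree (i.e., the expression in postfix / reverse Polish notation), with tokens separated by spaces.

Post-order on an expression tree gives postfix notation: for each operator, emit left operand, right operand, then the operator.

4 4 + 8 2 + 7 4 * 7 + - * 9 -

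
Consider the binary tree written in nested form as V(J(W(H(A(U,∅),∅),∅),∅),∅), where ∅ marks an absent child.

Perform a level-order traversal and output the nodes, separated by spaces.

Level-order visits nodes level by level from the root, left to right within each level.
Level 0: V
Level 1: J
Level 2: W
Level 3: H
Level 4: A
Level 5: U

V J W H A U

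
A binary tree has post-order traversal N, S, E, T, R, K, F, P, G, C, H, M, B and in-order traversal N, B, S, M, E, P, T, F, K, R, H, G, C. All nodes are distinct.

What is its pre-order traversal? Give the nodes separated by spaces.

The last element of post-order is the root; it splits in-order into left and right subtrees.
Root B: left subtree has 1 node {N}, right has 11 {S, M, E, P, T, F, K, R, H, G, C}.
  Root M: left subtree has 1 node {S}, right has 9 {E, P, T, F, K, R, H, G, C}.
    Root H: left subtree has 6 nodes {E, P, T, F, K, R}, right has 2 {G, C}.
      Root P: left subtree has 1 node {E}, right has 4 {T, F, K, R}.
        Root F: left subtree has 1 node {T}, right has 2 {K, R}.
          Root K: left subtree has 0 nodes { }, right has 1 {R}.
      Root C: left subtree has 1 node {G}, right has 0 { }.

B N M S H P E F T K R C G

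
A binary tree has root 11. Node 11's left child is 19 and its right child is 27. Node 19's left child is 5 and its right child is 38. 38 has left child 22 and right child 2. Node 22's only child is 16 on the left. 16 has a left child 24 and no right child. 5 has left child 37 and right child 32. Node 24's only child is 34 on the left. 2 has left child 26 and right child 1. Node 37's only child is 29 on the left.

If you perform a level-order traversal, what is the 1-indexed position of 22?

8

Level-order visits nodes level by level from the root, left to right within each level.
Level 0: 11
Level 1: 19, 27
Level 2: 5, 38
Level 3: 37, 32, 22, 2
Level 4: 29, 16, 26, 1
Level 5: 24
Level 6: 34
Full level-order sequence: 11, 19, 27, 5, 38, 37, 32, 22, 2, 29, 16, 26, 1, 24, 34.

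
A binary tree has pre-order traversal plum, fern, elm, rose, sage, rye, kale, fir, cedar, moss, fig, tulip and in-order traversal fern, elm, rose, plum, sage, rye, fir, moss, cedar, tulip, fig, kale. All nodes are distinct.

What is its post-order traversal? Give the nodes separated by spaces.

The first element of pre-order is the root; it splits in-order into left and right subtrees.
Root plum: left subtree has 3 nodes {fern, elm, rose}, right has 8 {sage, rye, fir, moss, cedar, tulip, fig, kale}.
  Root fern: left subtree has 0 nodes { }, right has 2 {elm, rose}.
    Root elm: left subtree has 0 nodes { }, right has 1 {rose}.
  Root sage: left subtree has 0 nodes { }, right has 7 {rye, fir, moss, cedar, tulip, fig, kale}.
    Root rye: left subtree has 0 nodes { }, right has 6 {fir, moss, cedar, tulip, fig, kale}.
      Root kale: left subtree has 5 nodes {fir, moss, cedar, tulip, fig}, right has 0 { }.
        Root fir: left subtree has 0 nodes { }, right has 4 {moss, cedar, tulip, fig}.
          Root cedar: left subtree has 1 node {moss}, right has 2 {tulip, fig}.
            Root fig: left subtree has 1 node {tulip}, right has 0 { }.

rose elm fern moss tulip fig cedar fir kale rye sage plum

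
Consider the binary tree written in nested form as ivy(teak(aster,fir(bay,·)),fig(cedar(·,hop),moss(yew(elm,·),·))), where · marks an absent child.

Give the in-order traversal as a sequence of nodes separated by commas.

aster, teak, bay, fir, ivy, cedar, hop, fig, elm, yew, moss

In-order visits the left subtree, then the node, then the right subtree.
At ivy: go left to teak.
  At teak: go left to aster.
    aster is a leaf — visit aster.
  Visit teak.
  At teak: go right to fir.
    At fir: go left to bay.
      bay is a leaf — visit bay.
    Visit fir.
    At fir: no right child.
Visit ivy.
At ivy: go right to fig.
  At fig: go left to cedar.
    At cedar: no left child.
    Visit cedar.
    At cedar: go right to hop.
      hop is a leaf — visit hop.
  Visit fig.
  At fig: go right to moss.
    At moss: go left to yew.
      At yew: go left to elm.
        elm is a leaf — visit elm.
      Visit yew.
      At yew: no right child.
    Visit moss.
    At moss: no right child.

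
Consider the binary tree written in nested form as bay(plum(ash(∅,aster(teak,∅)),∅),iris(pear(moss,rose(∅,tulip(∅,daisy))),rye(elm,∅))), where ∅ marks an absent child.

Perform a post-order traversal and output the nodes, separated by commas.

Post-order visits the left subtree, then the right subtree, then the node.
At bay: go left to plum.
  At plum: go left to ash.
    At ash: no left child.
    At ash: go right to aster.
      At aster: go left to teak.
        teak is a leaf — visit teak.
      At aster: no right child.
      Visit aster.
    Visit ash.
  At plum: no right child.
  Visit plum.
At bay: go right to iris.
  At iris: go left to pear.
    At pear: go left to moss.
      moss is a leaf — visit moss.
    At pear: go right to rose.
      At rose: no left child.
      At rose: go right to tulip.
        At tulip: no left child.
        At tulip: go right to daisy.
          daisy is a leaf — visit daisy.
        Visit tulip.
      Visit rose.
    Visit pear.
  At iris: go right to rye.
    At rye: go left to elm.
      elm is a leaf — visit elm.
    At rye: no right child.
    Visit rye.
  Visit iris.
Visit bay.

teak, aster, ash, plum, moss, daisy, tulip, rose, pear, elm, rye, iris, bay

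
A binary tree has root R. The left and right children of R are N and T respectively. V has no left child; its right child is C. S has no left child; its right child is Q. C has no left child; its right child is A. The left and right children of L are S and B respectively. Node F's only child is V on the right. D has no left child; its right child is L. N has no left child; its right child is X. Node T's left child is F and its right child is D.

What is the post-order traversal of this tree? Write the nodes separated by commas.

X, N, A, C, V, F, Q, S, B, L, D, T, R

Post-order visits the left subtree, then the right subtree, then the node.
At R: go left to N.
  At N: no left child.
  At N: go right to X.
    X is a leaf — visit X.
  Visit N.
At R: go right to T.
  At T: go left to F.
    At F: no left child.
    At F: go right to V.
      At V: no left child.
      At V: go right to C.
        At C: no left child.
        At C: go right to A.
          A is a leaf — visit A.
        Visit C.
      Visit V.
    Visit F.
  At T: go right to D.
    At D: no left child.
    At D: go right to L.
      At L: go left to S.
        At S: no left child.
        At S: go right to Q.
          Q is a leaf — visit Q.
        Visit S.
      At L: go right to B.
        B is a leaf — visit B.
      Visit L.
    Visit D.
  Visit T.
Visit R.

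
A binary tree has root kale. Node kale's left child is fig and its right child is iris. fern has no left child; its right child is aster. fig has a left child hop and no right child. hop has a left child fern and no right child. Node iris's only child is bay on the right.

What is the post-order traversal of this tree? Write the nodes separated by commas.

aster, fern, hop, fig, bay, iris, kale

Post-order visits the left subtree, then the right subtree, then the node.
At kale: go left to fig.
  At fig: go left to hop.
    At hop: go left to fern.
      At fern: no left child.
      At fern: go right to aster.
        aster is a leaf — visit aster.
      Visit fern.
    At hop: no right child.
    Visit hop.
  At fig: no right child.
  Visit fig.
At kale: go right to iris.
  At iris: no left child.
  At iris: go right to bay.
    bay is a leaf — visit bay.
  Visit iris.
Visit kale.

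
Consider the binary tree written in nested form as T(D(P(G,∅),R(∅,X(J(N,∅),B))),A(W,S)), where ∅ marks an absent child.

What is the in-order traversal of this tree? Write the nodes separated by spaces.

G P D R N J X B T W A S

In-order visits the left subtree, then the node, then the right subtree.
At T: go left to D.
  At D: go left to P.
    At P: go left to G.
      G is a leaf — visit G.
    Visit P.
    At P: no right child.
  Visit D.
  At D: go right to R.
    At R: no left child.
    Visit R.
    At R: go right to X.
      At X: go left to J.
        At J: go left to N.
          N is a leaf — visit N.
        Visit J.
        At J: no right child.
      Visit X.
      At X: go right to B.
        B is a leaf — visit B.
Visit T.
At T: go right to A.
  At A: go left to W.
    W is a leaf — visit W.
  Visit A.
  At A: go right to S.
    S is a leaf — visit S.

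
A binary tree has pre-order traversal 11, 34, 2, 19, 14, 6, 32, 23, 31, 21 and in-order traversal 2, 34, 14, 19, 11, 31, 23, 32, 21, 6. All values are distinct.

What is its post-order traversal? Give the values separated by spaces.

The first element of pre-order is the root; it splits in-order into left and right subtrees.
Root 11: left subtree has 4 nodes {2, 34, 14, 19}, right has 5 {31, 23, 32, 21, 6}.
  Root 34: left subtree has 1 node {2}, right has 2 {14, 19}.
    Root 19: left subtree has 1 node {14}, right has 0 { }.
  Root 6: left subtree has 4 nodes {31, 23, 32, 21}, right has 0 { }.
    Root 32: left subtree has 2 nodes {31, 23}, right has 1 {21}.
      Root 23: left subtree has 1 node {31}, right has 0 { }.

2 14 19 34 31 23 21 32 6 11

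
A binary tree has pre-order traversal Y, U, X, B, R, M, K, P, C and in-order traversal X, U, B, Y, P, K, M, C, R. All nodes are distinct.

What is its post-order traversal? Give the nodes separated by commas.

X, B, U, P, K, C, M, R, Y

The first element of pre-order is the root; it splits in-order into left and right subtrees.
Root Y: left subtree has 3 nodes {X, U, B}, right has 5 {P, K, M, C, R}.
  Root U: left subtree has 1 node {X}, right has 1 {B}.
  Root R: left subtree has 4 nodes {P, K, M, C}, right has 0 { }.
    Root M: left subtree has 2 nodes {P, K}, right has 1 {C}.
      Root K: left subtree has 1 node {P}, right has 0 { }.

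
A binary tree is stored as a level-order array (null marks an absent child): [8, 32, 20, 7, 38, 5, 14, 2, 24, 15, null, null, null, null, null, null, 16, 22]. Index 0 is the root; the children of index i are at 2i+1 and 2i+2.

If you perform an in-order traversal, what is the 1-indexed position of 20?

In-order visits the left subtree, then the node, then the right subtree.
At 8: go left to 32.
  At 32: go left to 7.
    At 7: go left to 2.
      At 2: no left child.
      Visit 2.
      At 2: go right to 16.
        16 is a leaf — visit 16.
    Visit 7.
    At 7: go right to 24.
      At 24: go left to 22.
        22 is a leaf — visit 22.
      Visit 24.
      At 24: no right child.
  Visit 32.
  At 32: go right to 38.
    At 38: go left to 15.
      15 is a leaf — visit 15.
    Visit 38.
    At 38: no right child.
Visit 8.
At 8: go right to 20.
  At 20: go left to 5.
    5 is a leaf — visit 5.
  Visit 20.
  At 20: go right to 14.
    14 is a leaf — visit 14.
Full in-order sequence: 2, 16, 7, 22, 24, 32, 15, 38, 8, 5, 20, 14.

11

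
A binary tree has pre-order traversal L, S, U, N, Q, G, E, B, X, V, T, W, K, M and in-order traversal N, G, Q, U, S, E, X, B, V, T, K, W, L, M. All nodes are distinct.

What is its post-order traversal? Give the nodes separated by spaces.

G Q N U X K W T V B E S M L

The first element of pre-order is the root; it splits in-order into left and right subtrees.
Root L: left subtree has 12 nodes {N, G, Q, U, S, E, X, B, V, T, K, W}, right has 1 {M}.
  Root S: left subtree has 4 nodes {N, G, Q, U}, right has 7 {E, X, B, V, T, K, W}.
    Root U: left subtree has 3 nodes {N, G, Q}, right has 0 { }.
      Root N: left subtree has 0 nodes { }, right has 2 {G, Q}.
        Root Q: left subtree has 1 node {G}, right has 0 { }.
    Root E: left subtree has 0 nodes { }, right has 6 {X, B, V, T, K, W}.
      Root B: left subtree has 1 node {X}, right has 4 {V, T, K, W}.
        Root V: left subtree has 0 nodes { }, right has 3 {T, K, W}.
          Root T: left subtree has 0 nodes { }, right has 2 {K, W}.
            Root W: left subtree has 1 node {K}, right has 0 { }.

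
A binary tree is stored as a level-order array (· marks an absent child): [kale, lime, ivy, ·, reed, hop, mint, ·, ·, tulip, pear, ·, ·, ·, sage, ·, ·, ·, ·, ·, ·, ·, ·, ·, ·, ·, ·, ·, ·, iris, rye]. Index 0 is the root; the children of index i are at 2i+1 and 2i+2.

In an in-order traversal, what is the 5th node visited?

In-order visits the left subtree, then the node, then the right subtree.
At kale: go left to lime.
  At lime: no left child.
  Visit lime.
  At lime: go right to reed.
    At reed: go left to tulip.
      tulip is a leaf — visit tulip.
    Visit reed.
    At reed: go right to pear.
      pear is a leaf — visit pear.
Visit kale.
At kale: go right to ivy.
  At ivy: go left to hop.
    hop is a leaf — visit hop.
  Visit ivy.
  At ivy: go right to mint.
    At mint: no left child.
    Visit mint.
    At mint: go right to sage.
      At sage: go left to iris.
        iris is a leaf — visit iris.
      Visit sage.
      At sage: go right to rye.
        rye is a leaf — visit rye.
Full in-order sequence: lime, tulip, reed, pear, kale, hop, ivy, mint, iris, sage, rye.

kale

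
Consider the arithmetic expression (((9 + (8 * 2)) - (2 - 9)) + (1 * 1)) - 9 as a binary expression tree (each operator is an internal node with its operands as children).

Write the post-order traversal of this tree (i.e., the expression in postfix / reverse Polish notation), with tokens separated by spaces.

Post-order on an expression tree gives postfix notation: for each operator, emit left operand, right operand, then the operator.

9 8 2 * + 2 9 - - 1 1 * + 9 -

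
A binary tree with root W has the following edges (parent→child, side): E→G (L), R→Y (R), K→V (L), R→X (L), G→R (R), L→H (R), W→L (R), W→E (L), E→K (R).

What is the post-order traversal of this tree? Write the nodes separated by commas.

X, Y, R, G, V, K, E, H, L, W

Post-order visits the left subtree, then the right subtree, then the node.
At W: go left to E.
  At E: go left to G.
    At G: no left child.
    At G: go right to R.
      At R: go left to X.
        X is a leaf — visit X.
      At R: go right to Y.
        Y is a leaf — visit Y.
      Visit R.
    Visit G.
  At E: go right to K.
    At K: go left to V.
      V is a leaf — visit V.
    At K: no right child.
    Visit K.
  Visit E.
At W: go right to L.
  At L: no left child.
  At L: go right to H.
    H is a leaf — visit H.
  Visit L.
Visit W.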